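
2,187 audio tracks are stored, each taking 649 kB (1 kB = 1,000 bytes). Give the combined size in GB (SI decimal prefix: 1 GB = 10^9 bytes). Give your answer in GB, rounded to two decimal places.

Total = 2,187 × 649 kB = 1,419,363 kB
= 1,419,363 × 1,000 bytes = 1,419,363,000 bytes
1 GB = 1,000,000,000 bytes
1,419,363,000 / 1,000,000,000 = 1.42 GB

1.42 GB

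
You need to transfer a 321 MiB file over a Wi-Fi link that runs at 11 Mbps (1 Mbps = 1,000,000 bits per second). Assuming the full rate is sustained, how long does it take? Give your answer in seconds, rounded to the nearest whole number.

321 MiB = 336,592,896 bytes = 2,692,743,168 bits
11 Mbps = 11,000,000 bits/s
time = 2,692,743,168 / 11,000,000 = 245 s

245 seconds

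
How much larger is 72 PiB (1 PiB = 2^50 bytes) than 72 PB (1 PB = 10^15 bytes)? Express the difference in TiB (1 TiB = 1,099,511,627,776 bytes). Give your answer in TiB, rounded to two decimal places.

8,244.38 TiB

72 PiB = 72 × 1,125,899,906,842,624 = 81,064,793,292,668,928 bytes
72 PB = 72 × 1,000,000,000,000,000 = 72,000,000,000,000,000 bytes
difference = 9,064,793,292,668,928 bytes
9,064,793,292,668,928 / 1,099,511,627,776 = 8,244.38 TiB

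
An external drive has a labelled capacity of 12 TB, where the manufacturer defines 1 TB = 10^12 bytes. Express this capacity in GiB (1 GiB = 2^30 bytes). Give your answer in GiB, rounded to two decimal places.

12 TB = 12 × 10^12 bytes = 12,000,000,000,000 bytes
1 GiB = 2^30 bytes = 1,073,741,824 bytes
12,000,000,000,000 / 1,073,741,824 = 11,175.87 GiB

11,175.87 GiB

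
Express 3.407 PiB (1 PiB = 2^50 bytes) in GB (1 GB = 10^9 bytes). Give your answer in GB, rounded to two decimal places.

3.407 PiB = 3.407 × 2^50 bytes = 3,835,940,982,612,819.968 bytes
1 GB = 10^9 bytes = 1,000,000,000 bytes
3,835,940,982,612,819.968 / 1,000,000,000 = 3,835,940.98 GB

3,835,940.98 GB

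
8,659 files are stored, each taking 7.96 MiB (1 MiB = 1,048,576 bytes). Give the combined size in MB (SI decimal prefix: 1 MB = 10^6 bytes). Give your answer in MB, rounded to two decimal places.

72,273.77 MB

Total = 8,659 × 7.96 MiB = 68925.64 MiB
= 68925.64 × 1,048,576 bytes = 72,273,771,888.64 bytes
1 MB = 1,000,000 bytes
72,273,771,888.64 / 1,000,000 = 72,273.77 MB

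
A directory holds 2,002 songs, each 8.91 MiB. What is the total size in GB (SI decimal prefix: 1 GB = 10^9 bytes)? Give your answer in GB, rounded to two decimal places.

18.70 GB

Total = 2,002 × 8.91 MiB = 17837.82 MiB
= 17837.82 × 1,048,576 bytes = 18,704,309,944.32 bytes
1 GB = 1,000,000,000 bytes
18,704,309,944.32 / 1,000,000,000 = 18.70 GB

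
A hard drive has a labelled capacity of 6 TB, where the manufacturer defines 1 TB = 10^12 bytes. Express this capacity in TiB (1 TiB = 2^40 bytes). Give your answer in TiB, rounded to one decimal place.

5.5 TiB

6 TB = 6 × 10^12 bytes = 6,000,000,000,000 bytes
1 TiB = 1,099,511,627,776 bytes
6,000,000,000,000 / 1,099,511,627,776 = 5.5 TiB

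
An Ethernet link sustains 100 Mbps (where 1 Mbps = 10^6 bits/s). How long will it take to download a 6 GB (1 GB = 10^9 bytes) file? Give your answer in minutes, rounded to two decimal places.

8.00 minutes

6 GB = 6,000,000,000 bytes = 48,000,000,000 bits
100 Mbps = 100,000,000 bits/s
time = 48,000,000,000 / 100,000,000 = 480.000 s
480.000 s / 60 = 8.00 minutes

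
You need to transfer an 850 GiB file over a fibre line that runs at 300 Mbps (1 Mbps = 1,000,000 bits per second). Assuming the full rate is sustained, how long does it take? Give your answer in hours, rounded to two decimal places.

6.76 hours

850 GiB = 912,680,550,400 bytes = 7,301,444,403,200 bits
300 Mbps = 300,000,000 bits/s
time = 7,301,444,403,200 / 300,000,000 = 24,338.1480 s
24,338.1480 s / 3600 = 6.76 hours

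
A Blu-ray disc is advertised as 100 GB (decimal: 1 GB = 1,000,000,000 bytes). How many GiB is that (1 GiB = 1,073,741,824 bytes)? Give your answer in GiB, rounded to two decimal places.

93.13 GiB

100 GB × 1,000,000,000 bytes/GB = 100,000,000,000 bytes
1 GiB = 1,073,741,824 bytes
100,000,000,000 / 1,073,741,824 = 93.13 GiB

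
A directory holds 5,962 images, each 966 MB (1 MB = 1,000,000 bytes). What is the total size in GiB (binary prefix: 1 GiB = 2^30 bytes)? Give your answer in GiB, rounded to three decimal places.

5,363.759 GiB

Total = 5,962 × 966 MB = 5,759,292 MB
= 5,759,292 × 1,000,000 bytes = 5,759,292,000,000 bytes
1 GiB = 1,073,741,824 bytes
5,759,292,000,000 / 1,073,741,824 = 5,363.759 GiB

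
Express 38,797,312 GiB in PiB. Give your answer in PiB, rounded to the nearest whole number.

38,797,312 GiB = 38,797,312 × 2^30 bytes = 41,658,296,553,177,088 bytes
1 PiB = 1,125,899,906,842,624 bytes
41,658,296,553,177,088 / 1,125,899,906,842,624 = 37 PiB

37 PiB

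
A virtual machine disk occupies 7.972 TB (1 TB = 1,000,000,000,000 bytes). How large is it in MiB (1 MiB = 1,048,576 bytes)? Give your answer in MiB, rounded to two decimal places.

7,602,691.65 MiB

7.972 TB × 1,000,000,000,000 bytes/TB = 7,972,000,000,000 bytes
1 MiB = 1,048,576 bytes
7,972,000,000,000 / 1,048,576 = 7,602,691.65 MiB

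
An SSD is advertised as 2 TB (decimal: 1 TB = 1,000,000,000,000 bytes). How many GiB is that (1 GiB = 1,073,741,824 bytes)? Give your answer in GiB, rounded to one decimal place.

1,862.6 GiB

2 TB × 1,000,000,000,000 bytes/TB = 2,000,000,000,000 bytes
1 GiB = 2^30 bytes = 1,073,741,824 bytes
2,000,000,000,000 / 1,073,741,824 = 1,862.6 GiB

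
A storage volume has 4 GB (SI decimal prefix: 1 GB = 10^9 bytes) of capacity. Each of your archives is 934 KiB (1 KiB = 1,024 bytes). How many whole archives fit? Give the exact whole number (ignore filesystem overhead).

4,182

Capacity: 4 GB = 4,000,000,000 bytes
Per item: 934 KiB = 956,416 bytes
⌊4,000,000,000 / 956,416⌋ = 4,182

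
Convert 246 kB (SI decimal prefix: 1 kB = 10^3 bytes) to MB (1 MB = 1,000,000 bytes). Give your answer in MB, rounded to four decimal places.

0.2460 MB

246 kB × 1,000 bytes/kB = 246,000 bytes
1 MB = 10^6 bytes = 1,000,000 bytes
246,000 / 1,000,000 = 0.2460 MB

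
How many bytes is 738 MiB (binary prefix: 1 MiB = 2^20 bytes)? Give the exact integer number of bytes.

738 × 1,048,576 = 773,849,088 bytes  (1 MiB = 2^20 bytes)

773,849,088 bytes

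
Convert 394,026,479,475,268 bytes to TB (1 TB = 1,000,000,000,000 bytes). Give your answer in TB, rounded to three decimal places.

394,026,479,475,268 bytes given.
1 TB = 10^12 bytes = 1,000,000,000,000 bytes
394,026,479,475,268 / 1,000,000,000,000 = 394.026 TB

394.026 TB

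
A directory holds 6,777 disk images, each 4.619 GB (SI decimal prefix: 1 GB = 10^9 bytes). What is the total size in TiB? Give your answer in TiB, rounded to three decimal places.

Total = 6,777 × 4.619 GB = 31302.963 GB
= 31302.963 × 1,000,000,000 bytes = 31,302,963,000,000 bytes
1 TiB = 1,099,511,627,776 bytes
31,302,963,000,000 / 1,099,511,627,776 = 28.470 TiB

28.470 TiB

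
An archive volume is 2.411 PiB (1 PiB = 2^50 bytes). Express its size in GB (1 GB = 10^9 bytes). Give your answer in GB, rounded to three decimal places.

2.411 PiB × 1,125,899,906,842,624 bytes/PiB = 2,714,544,675,397,566.464 bytes
1 GB = 1,000,000,000 bytes
2,714,544,675,397,566.464 / 1,000,000,000 = 2,714,544.675 GB

2,714,544.675 GB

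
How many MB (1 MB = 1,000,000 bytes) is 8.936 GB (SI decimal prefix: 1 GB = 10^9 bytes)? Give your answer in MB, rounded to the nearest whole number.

8.936 GB = 8.936 × 10^9 bytes = 8,936,000,000 bytes
1 MB = 1,000,000 bytes
8,936,000,000 / 1,000,000 = 8,936 MB

8,936 MB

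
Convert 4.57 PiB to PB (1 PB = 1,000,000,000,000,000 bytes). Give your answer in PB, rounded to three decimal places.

4.57 PiB = 4.57 × 2^50 bytes = 5,145,362,574,270,791.68 bytes
1 PB = 10^15 bytes = 1,000,000,000,000,000 bytes
5,145,362,574,270,791.68 / 1,000,000,000,000,000 = 5.145 PB

5.145 PB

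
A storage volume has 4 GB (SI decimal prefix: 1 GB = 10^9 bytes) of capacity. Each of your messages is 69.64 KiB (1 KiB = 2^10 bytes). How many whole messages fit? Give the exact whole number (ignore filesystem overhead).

Capacity: 4 GB = 4,000,000,000 bytes
Per item: 69.64 KiB = 71,311.36 bytes
⌊4,000,000,000 / 71,311.36⌋ = 56,092

56,092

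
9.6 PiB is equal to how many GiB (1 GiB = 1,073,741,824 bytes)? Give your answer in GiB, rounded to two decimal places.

9.6 PiB = 9.6 × 2^50 bytes = 10,808,639,105,689,190.4 bytes
1 GiB = 2^30 bytes = 1,073,741,824 bytes
10,808,639,105,689,190.4 / 1,073,741,824 = 10,066,329.60 GiB

10,066,329.60 GiB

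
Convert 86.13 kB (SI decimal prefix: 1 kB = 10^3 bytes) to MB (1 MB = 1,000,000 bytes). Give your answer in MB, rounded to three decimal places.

0.086 MB

86.13 kB = 86.13 × 10^3 bytes = 86,130 bytes
1 MB = 10^6 bytes = 1,000,000 bytes
86,130 / 1,000,000 = 0.086 MB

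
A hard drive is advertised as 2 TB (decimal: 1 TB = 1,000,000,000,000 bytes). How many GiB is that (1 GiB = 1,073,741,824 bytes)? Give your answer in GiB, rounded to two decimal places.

1,862.65 GiB

2 TB × 1,000,000,000,000 bytes/TB = 2,000,000,000,000 bytes
1 GiB = 1,073,741,824 bytes
2,000,000,000,000 / 1,073,741,824 = 1,862.65 GiB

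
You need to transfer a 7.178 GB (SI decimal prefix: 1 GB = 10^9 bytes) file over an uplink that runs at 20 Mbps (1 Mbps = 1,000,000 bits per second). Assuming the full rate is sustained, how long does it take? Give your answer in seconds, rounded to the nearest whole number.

7.178 GB = 7,178,000,000 bytes = 57,424,000,000 bits
20 Mbps = 20,000,000 bits/s
time = 57,424,000,000 / 20,000,000 = 2,871 s

2,871 seconds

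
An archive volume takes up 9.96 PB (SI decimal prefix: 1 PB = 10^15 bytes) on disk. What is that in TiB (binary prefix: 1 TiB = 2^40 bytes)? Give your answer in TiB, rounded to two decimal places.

9,058.57 TiB

9.96 PB = 9.96 × 10^15 bytes = 9,960,000,000,000,000 bytes
1 TiB = 2^40 bytes = 1,099,511,627,776 bytes
9,960,000,000,000,000 / 1,099,511,627,776 = 9,058.57 TiB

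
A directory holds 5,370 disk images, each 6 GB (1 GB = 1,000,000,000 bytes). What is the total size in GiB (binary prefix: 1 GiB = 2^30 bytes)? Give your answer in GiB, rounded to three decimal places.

30,007.213 GiB

Total = 5,370 × 6 GB = 32,220 GB
= 32,220 × 1,000,000,000 bytes = 32,220,000,000,000 bytes
1 GiB = 1,073,741,824 bytes
32,220,000,000,000 / 1,073,741,824 = 30,007.213 GiB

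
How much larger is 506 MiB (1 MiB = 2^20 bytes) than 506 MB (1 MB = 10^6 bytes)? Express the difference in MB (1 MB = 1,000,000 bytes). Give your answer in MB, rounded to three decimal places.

506 MiB = 506 × 1,048,576 = 530,579,456 bytes
506 MB = 506 × 1,000,000 = 506,000,000 bytes
difference = 24,579,456 bytes
24,579,456 / 1,000,000 = 24.579 MB

24.579 MB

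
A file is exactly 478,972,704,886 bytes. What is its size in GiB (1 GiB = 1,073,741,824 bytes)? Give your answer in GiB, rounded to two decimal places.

446.08 GiB

478,972,704,886 bytes given.
1 GiB = 2^30 bytes = 1,073,741,824 bytes
478,972,704,886 / 1,073,741,824 = 446.08 GiB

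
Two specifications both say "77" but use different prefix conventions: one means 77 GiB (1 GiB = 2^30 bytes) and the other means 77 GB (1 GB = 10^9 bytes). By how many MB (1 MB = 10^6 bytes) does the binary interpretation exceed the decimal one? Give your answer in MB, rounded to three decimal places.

5,678.120 MB

77 GiB = 77 × 1,073,741,824 = 82,678,120,448 bytes
77 GB = 77 × 1,000,000,000 = 77,000,000,000 bytes
difference = 5,678,120,448 bytes
5,678,120,448 / 1,000,000 = 5,678.120 MB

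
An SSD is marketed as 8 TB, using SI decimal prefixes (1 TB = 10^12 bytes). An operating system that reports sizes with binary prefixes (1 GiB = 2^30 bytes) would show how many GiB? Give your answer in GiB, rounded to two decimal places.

8 TB = 8 × 10^12 bytes = 8,000,000,000,000 bytes
1 GiB = 1,073,741,824 bytes
8,000,000,000,000 / 1,073,741,824 = 7,450.58 GiB

7,450.58 GiB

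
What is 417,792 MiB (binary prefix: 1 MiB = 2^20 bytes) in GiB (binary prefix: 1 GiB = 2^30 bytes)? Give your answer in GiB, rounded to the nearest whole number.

417,792 MiB = 417,792 × 2^20 bytes = 438,086,664,192 bytes
1 GiB = 1,073,741,824 bytes
438,086,664,192 / 1,073,741,824 = 408 GiB

408 GiB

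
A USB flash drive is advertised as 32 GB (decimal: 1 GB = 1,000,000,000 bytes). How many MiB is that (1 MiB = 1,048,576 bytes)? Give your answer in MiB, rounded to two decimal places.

32 GB = 32 × 10^9 bytes = 32,000,000,000 bytes
1 MiB = 1,048,576 bytes
32,000,000,000 / 1,048,576 = 30,517.58 MiB

30,517.58 MiB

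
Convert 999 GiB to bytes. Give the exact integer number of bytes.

1,072,668,082,176 bytes

999 × 1,073,741,824 = 1,072,668,082,176 bytes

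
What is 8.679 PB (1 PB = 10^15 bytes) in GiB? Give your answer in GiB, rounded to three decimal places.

8.679 PB × 1,000,000,000,000,000 bytes/PB = 8,679,000,000,000,000 bytes
1 GiB = 1,073,741,824 bytes
8,679,000,000,000,000 / 1,073,741,824 = 8,082,948.625 GiB

8,082,948.625 GiB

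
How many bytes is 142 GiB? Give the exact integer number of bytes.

152,471,339,008 bytes

142 × 1,073,741,824 = 152,471,339,008 bytes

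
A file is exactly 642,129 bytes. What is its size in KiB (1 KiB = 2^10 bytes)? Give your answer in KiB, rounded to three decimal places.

642,129 bytes given.
1 KiB = 1,024 bytes
642,129 / 1,024 = 627.079 KiB

627.079 KiB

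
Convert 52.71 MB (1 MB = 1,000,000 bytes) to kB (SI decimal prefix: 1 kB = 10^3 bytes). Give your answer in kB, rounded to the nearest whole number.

52,710 kB

52.71 MB × 1,000,000 bytes/MB = 52,710,000 bytes
1 kB = 1,000 bytes
52,710,000 / 1,000 = 52,710 kB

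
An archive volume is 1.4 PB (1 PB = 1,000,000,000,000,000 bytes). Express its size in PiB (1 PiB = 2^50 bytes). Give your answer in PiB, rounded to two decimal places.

1.24 PiB

1.4 PB = 1.4 × 10^15 bytes = 1,400,000,000,000,000 bytes
1 PiB = 2^50 bytes = 1,125,899,906,842,624 bytes
1,400,000,000,000,000 / 1,125,899,906,842,624 = 1.24 PiB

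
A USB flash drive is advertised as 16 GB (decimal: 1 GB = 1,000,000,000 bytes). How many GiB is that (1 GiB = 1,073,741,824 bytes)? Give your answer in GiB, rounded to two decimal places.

16 GB = 16 × 10^9 bytes = 16,000,000,000 bytes
1 GiB = 2^30 bytes = 1,073,741,824 bytes
16,000,000,000 / 1,073,741,824 = 14.90 GiB

14.90 GiB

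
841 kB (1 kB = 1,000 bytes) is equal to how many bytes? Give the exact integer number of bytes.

841,000 bytes

841 × 1,000 = 841,000 bytes  (1 kB = 10^3 bytes)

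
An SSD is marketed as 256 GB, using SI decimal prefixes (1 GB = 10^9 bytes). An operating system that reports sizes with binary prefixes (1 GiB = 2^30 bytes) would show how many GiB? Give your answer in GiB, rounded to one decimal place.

238.4 GiB

256 GB × 1,000,000,000 bytes/GB = 256,000,000,000 bytes
1 GiB = 2^30 bytes = 1,073,741,824 bytes
256,000,000,000 / 1,073,741,824 = 238.4 GiB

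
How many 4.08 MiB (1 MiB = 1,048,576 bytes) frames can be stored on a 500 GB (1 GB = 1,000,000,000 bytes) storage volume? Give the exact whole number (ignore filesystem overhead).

Capacity: 500 GB = 500,000,000,000 bytes
Per item: 4.08 MiB = 4,278,190.08 bytes
⌊500,000,000,000 / 4,278,190.08⌋ = 116,871

116,871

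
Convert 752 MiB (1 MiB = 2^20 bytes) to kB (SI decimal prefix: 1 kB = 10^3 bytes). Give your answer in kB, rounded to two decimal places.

788,529.15 kB

752 MiB × 1,048,576 bytes/MiB = 788,529,152 bytes
1 kB = 1,000 bytes
788,529,152 / 1,000 = 788,529.15 kB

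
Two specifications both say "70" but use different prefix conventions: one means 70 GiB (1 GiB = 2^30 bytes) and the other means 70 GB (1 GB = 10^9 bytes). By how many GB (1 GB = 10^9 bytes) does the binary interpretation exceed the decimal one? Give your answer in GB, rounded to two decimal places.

70 GiB = 70 × 1,073,741,824 = 75,161,927,680 bytes
70 GB = 70 × 1,000,000,000 = 70,000,000,000 bytes
difference = 5,161,927,680 bytes
5,161,927,680 / 1,000,000,000 = 5.16 GB

5.16 GB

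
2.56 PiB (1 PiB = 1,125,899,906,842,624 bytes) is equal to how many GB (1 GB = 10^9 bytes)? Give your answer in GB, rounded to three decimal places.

2.56 PiB × 1,125,899,906,842,624 bytes/PiB = 2,882,303,761,517,117.44 bytes
1 GB = 10^9 bytes = 1,000,000,000 bytes
2,882,303,761,517,117.44 / 1,000,000,000 = 2,882,303.762 GB

2,882,303.762 GB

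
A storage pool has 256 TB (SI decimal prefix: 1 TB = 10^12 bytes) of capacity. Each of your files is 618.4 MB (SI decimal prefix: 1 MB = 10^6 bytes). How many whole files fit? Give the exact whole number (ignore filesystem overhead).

413,971

Capacity: 256 TB = 256,000,000,000,000 bytes
Per item: 618.4 MB = 618,400,000 bytes
⌊256,000,000,000,000 / 618,400,000⌋ = 413,971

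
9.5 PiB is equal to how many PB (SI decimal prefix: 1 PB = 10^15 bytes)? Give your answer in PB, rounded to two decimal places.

9.5 PiB = 9.5 × 2^50 bytes = 10,696,049,115,004,928 bytes
1 PB = 10^15 bytes = 1,000,000,000,000,000 bytes
10,696,049,115,004,928 / 1,000,000,000,000,000 = 10.70 PB

10.70 PB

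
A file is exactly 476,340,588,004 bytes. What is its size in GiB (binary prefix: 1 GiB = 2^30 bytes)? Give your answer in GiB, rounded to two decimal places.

443.63 GiB

476,340,588,004 bytes given.
1 GiB = 2^30 bytes = 1,073,741,824 bytes
476,340,588,004 / 1,073,741,824 = 443.63 GiB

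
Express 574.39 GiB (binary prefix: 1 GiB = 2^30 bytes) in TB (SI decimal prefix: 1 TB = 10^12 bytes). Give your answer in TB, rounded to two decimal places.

0.62 TB

574.39 GiB = 574.39 × 2^30 bytes = 616,746,566,287.36 bytes
1 TB = 10^12 bytes = 1,000,000,000,000 bytes
616,746,566,287.36 / 1,000,000,000,000 = 0.62 TB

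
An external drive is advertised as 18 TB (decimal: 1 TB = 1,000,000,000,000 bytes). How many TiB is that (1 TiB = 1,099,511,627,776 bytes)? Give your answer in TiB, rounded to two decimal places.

16.37 TiB

18 TB = 18 × 10^12 bytes = 18,000,000,000,000 bytes
1 TiB = 2^40 bytes = 1,099,511,627,776 bytes
18,000,000,000,000 / 1,099,511,627,776 = 16.37 TiB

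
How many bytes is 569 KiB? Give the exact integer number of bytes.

569 × 1,024 = 582,656 bytes  (1 KiB = 2^10 bytes)

582,656 bytes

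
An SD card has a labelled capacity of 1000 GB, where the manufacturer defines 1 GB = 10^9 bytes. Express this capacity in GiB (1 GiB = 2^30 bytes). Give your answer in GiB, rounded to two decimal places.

1000 GB = 1000 × 10^9 bytes = 1,000,000,000,000 bytes
1 GiB = 1,073,741,824 bytes
1,000,000,000,000 / 1,073,741,824 = 931.32 GiB

931.32 GiB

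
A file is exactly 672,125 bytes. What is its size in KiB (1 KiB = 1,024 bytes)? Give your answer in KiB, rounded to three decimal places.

656.372 KiB

672,125 bytes given.
1 KiB = 2^10 bytes = 1,024 bytes
672,125 / 1,024 = 656.372 KiB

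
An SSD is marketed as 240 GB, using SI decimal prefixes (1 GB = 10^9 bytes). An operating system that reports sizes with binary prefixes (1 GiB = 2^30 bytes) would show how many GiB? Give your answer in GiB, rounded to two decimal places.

240 GB = 240 × 10^9 bytes = 240,000,000,000 bytes
1 GiB = 2^30 bytes = 1,073,741,824 bytes
240,000,000,000 / 1,073,741,824 = 223.52 GiB

223.52 GiB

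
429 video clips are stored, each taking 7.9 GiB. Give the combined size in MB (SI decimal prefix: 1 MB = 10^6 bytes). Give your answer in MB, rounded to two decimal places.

3,639,018.42 MB

Total = 429 × 7.9 GiB = 3389.1 GiB
= 3389.1 × 1,073,741,824 bytes = 3,639,018,415,718.4 bytes
1 MB = 1,000,000 bytes
3,639,018,415,718.4 / 1,000,000 = 3,639,018.42 MB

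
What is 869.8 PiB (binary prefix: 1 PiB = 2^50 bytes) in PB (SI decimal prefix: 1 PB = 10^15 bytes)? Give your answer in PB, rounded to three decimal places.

869.8 PiB × 1,125,899,906,842,624 bytes/PiB = 979,307,738,971,714,355.2 bytes
1 PB = 1,000,000,000,000,000 bytes
979,307,738,971,714,355.2 / 1,000,000,000,000,000 = 979.308 PB

979.308 PB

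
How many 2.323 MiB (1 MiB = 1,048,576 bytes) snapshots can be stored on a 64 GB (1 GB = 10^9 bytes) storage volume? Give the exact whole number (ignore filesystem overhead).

Capacity: 64 GB = 64,000,000,000 bytes
Per item: 2.323 MiB = 2,435,842.048 bytes
⌊64,000,000,000 / 2,435,842.048⌋ = 26,274

26,274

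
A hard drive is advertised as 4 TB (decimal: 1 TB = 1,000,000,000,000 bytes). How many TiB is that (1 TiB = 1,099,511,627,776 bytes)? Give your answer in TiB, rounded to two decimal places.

3.64 TiB

4 TB = 4 × 10^12 bytes = 4,000,000,000,000 bytes
1 TiB = 1,099,511,627,776 bytes
4,000,000,000,000 / 1,099,511,627,776 = 3.64 TiB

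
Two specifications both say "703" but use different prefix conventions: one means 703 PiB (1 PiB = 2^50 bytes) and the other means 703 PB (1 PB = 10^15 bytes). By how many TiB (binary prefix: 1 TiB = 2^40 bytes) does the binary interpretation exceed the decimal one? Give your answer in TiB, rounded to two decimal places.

80,497.22 TiB

703 PiB = 703 × 1,125,899,906,842,624 = 791,507,634,510,364,672 bytes
703 PB = 703 × 1,000,000,000,000,000 = 703,000,000,000,000,000 bytes
difference = 88,507,634,510,364,672 bytes
88,507,634,510,364,672 / 1,099,511,627,776 = 80,497.22 TiB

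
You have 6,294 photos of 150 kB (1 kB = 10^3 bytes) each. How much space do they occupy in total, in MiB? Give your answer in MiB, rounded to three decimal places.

900.364 MiB

Total = 6,294 × 150 kB = 944,100 kB
= 944,100 × 1,000 bytes = 944,100,000 bytes
1 MiB = 1,048,576 bytes
944,100,000 / 1,048,576 = 900.364 MiB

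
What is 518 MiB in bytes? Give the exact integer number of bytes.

518 × 1,048,576 = 543,162,368 bytes

543,162,368 bytes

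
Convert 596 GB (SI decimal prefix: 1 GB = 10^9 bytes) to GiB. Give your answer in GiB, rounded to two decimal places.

596 GB = 596 × 10^9 bytes = 596,000,000,000 bytes
1 GiB = 2^30 bytes = 1,073,741,824 bytes
596,000,000,000 / 1,073,741,824 = 555.07 GiB

555.07 GiB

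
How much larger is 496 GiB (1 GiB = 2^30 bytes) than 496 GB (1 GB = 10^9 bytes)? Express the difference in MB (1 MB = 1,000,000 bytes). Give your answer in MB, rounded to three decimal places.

36,575.945 MB

496 GiB = 496 × 1,073,741,824 = 532,575,944,704 bytes
496 GB = 496 × 1,000,000,000 = 496,000,000,000 bytes
difference = 36,575,944,704 bytes
36,575,944,704 / 1,000,000 = 36,575.945 MB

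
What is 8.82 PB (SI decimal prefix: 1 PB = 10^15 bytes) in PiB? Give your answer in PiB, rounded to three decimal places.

8.82 PB = 8.82 × 10^15 bytes = 8,820,000,000,000,000 bytes
1 PiB = 1,125,899,906,842,624 bytes
8,820,000,000,000,000 / 1,125,899,906,842,624 = 7.834 PiB

7.834 PiB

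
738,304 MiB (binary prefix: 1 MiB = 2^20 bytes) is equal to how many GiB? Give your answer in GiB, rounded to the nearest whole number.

738,304 MiB = 738,304 × 2^20 bytes = 774,167,855,104 bytes
1 GiB = 2^30 bytes = 1,073,741,824 bytes
774,167,855,104 / 1,073,741,824 = 721 GiB

721 GiB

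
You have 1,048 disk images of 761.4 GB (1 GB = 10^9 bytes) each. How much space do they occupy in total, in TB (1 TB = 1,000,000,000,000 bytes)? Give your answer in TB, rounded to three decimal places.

Total = 1,048 × 761.4 GB = 797947.2 GB
= 797947.2 × 1,000,000,000 bytes = 797,947,200,000,000 bytes
1 TB = 1,000,000,000,000 bytes
797,947,200,000,000 / 1,000,000,000,000 = 797.947 TB

797.947 TB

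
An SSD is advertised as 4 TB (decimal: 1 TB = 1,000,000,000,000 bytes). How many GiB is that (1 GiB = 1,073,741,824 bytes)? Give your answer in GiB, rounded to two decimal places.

4 TB × 1,000,000,000,000 bytes/TB = 4,000,000,000,000 bytes
1 GiB = 1,073,741,824 bytes
4,000,000,000,000 / 1,073,741,824 = 3,725.29 GiB

3,725.29 GiB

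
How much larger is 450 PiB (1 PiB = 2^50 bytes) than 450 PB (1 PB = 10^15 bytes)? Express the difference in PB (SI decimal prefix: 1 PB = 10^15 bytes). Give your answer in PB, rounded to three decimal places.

56.655 PB

450 PiB = 450 × 1,125,899,906,842,624 = 506,654,958,079,180,800 bytes
450 PB = 450 × 1,000,000,000,000,000 = 450,000,000,000,000,000 bytes
difference = 56,654,958,079,180,800 bytes
56,654,958,079,180,800 / 1,000,000,000,000,000 = 56.655 PB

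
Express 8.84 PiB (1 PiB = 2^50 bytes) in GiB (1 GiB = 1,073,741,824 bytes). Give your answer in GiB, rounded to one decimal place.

8.84 PiB = 8.84 × 2^50 bytes = 9,952,955,176,488,796.16 bytes
1 GiB = 1,073,741,824 bytes
9,952,955,176,488,796.16 / 1,073,741,824 = 9,269,411.8 GiB

9,269,411.8 GiB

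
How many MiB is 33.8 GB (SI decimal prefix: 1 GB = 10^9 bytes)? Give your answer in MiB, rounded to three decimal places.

32,234.192 MiB

33.8 GB × 1,000,000,000 bytes/GB = 33,800,000,000 bytes
1 MiB = 2^20 bytes = 1,048,576 bytes
33,800,000,000 / 1,048,576 = 32,234.192 MiB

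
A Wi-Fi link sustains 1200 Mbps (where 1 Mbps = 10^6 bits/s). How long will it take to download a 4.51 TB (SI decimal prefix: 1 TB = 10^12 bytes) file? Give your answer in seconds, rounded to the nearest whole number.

4.51 TB = 4,510,000,000,000 bytes = 36,080,000,000,000 bits
1200 Mbps = 1,200,000,000 bits/s
time = 36,080,000,000,000 / 1,200,000,000 = 30,067 s

30,067 seconds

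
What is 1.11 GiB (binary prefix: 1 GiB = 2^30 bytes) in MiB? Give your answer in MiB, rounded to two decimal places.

1,136.64 MiB

1.11 GiB × 1,073,741,824 bytes/GiB = 1,191,853,424.64 bytes
1 MiB = 2^20 bytes = 1,048,576 bytes
1,191,853,424.64 / 1,048,576 = 1,136.64 MiB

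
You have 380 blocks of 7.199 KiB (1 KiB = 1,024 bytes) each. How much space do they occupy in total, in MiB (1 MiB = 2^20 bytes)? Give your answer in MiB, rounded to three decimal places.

Total = 380 × 7.199 KiB = 2735.62 KiB
= 2735.62 × 1,024 bytes = 2,801,274.88 bytes
1 MiB = 1,048,576 bytes
2,801,274.88 / 1,048,576 = 2.672 MiB

2.672 MiB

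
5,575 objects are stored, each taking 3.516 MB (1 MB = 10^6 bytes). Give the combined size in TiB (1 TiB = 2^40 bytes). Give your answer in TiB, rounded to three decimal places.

0.018 TiB

Total = 5,575 × 3.516 MB = 19601.7 MB
= 19601.7 × 1,000,000 bytes = 19,601,700,000 bytes
1 TiB = 1,099,511,627,776 bytes
19,601,700,000 / 1,099,511,627,776 = 0.018 TiB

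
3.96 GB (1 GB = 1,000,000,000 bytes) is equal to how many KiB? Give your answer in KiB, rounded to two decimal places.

3.96 GB × 1,000,000,000 bytes/GB = 3,960,000,000 bytes
1 KiB = 2^10 bytes = 1,024 bytes
3,960,000,000 / 1,024 = 3,867,187.50 KiB

3,867,187.50 KiB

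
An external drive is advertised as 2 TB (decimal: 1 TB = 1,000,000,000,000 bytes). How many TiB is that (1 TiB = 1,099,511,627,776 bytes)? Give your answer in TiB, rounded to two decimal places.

2 TB × 1,000,000,000,000 bytes/TB = 2,000,000,000,000 bytes
1 TiB = 1,099,511,627,776 bytes
2,000,000,000,000 / 1,099,511,627,776 = 1.82 TiB

1.82 TiB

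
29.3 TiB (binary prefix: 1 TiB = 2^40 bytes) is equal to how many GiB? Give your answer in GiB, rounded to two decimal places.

29.3 TiB × 1,099,511,627,776 bytes/TiB = 32,215,690,693,836.8 bytes
1 GiB = 2^30 bytes = 1,073,741,824 bytes
32,215,690,693,836.8 / 1,073,741,824 = 30,003.20 GiB

30,003.20 GiB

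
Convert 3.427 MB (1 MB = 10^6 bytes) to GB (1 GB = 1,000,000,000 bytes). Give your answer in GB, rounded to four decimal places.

0.0034 GB

3.427 MB = 3.427 × 10^6 bytes = 3,427,000 bytes
1 GB = 10^9 bytes = 1,000,000,000 bytes
3,427,000 / 1,000,000,000 = 0.0034 GB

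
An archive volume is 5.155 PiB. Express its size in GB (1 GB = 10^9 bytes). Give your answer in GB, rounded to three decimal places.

5.155 PiB × 1,125,899,906,842,624 bytes/PiB = 5,804,014,019,773,726.72 bytes
1 GB = 1,000,000,000 bytes
5,804,014,019,773,726.72 / 1,000,000,000 = 5,804,014.020 GB

5,804,014.020 GB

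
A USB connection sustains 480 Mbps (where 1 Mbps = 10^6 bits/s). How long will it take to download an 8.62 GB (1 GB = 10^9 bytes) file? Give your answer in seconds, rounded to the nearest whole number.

8.62 GB = 8,620,000,000 bytes = 68,960,000,000 bits
480 Mbps = 480,000,000 bits/s
time = 68,960,000,000 / 480,000,000 = 144 s

144 seconds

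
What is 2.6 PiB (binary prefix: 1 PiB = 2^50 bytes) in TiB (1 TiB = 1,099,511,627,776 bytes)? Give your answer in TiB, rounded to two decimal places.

2,662.40 TiB

2.6 PiB × 1,125,899,906,842,624 bytes/PiB = 2,927,339,757,790,822.4 bytes
1 TiB = 2^40 bytes = 1,099,511,627,776 bytes
2,927,339,757,790,822.4 / 1,099,511,627,776 = 2,662.40 TiB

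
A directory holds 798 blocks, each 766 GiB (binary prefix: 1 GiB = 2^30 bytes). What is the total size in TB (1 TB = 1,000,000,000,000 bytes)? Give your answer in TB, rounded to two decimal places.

656.34 TB

Total = 798 × 766 GiB = 611,268 GiB
= 611,268 × 1,073,741,824 bytes = 656,344,017,272,832 bytes
1 TB = 1,000,000,000,000 bytes
656,344,017,272,832 / 1,000,000,000,000 = 656.34 TB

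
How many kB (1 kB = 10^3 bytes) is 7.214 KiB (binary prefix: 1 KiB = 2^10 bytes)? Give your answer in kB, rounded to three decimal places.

7.387 kB

7.214 KiB × 1,024 bytes/KiB = 7,387.136 bytes
1 kB = 10^3 bytes = 1,000 bytes
7,387.136 / 1,000 = 7.387 kB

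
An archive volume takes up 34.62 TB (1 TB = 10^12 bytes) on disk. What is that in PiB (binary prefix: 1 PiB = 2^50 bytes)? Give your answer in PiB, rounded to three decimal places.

34.62 TB × 1,000,000,000,000 bytes/TB = 34,620,000,000,000 bytes
1 PiB = 1,125,899,906,842,624 bytes
34,620,000,000,000 / 1,125,899,906,842,624 = 0.031 PiB

0.031 PiB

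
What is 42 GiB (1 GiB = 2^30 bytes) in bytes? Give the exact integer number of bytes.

45,097,156,608 bytes

42 × 1,073,741,824 = 45,097,156,608 bytes  (1 GiB = 2^30 bytes)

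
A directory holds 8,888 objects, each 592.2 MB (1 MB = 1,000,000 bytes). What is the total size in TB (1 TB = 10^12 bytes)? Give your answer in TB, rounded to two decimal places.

Total = 8,888 × 592.2 MB = 5263473.6 MB
= 5263473.6 × 1,000,000 bytes = 5,263,473,600,000 bytes
1 TB = 1,000,000,000,000 bytes
5,263,473,600,000 / 1,000,000,000,000 = 5.26 TB

5.26 TB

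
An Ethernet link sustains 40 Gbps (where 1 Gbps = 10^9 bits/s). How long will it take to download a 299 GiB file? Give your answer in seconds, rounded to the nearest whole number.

64 seconds

299 GiB = 321,048,805,376 bytes = 2,568,390,443,008 bits
40 Gbps = 40,000,000,000 bits/s
time = 2,568,390,443,008 / 40,000,000,000 = 64 s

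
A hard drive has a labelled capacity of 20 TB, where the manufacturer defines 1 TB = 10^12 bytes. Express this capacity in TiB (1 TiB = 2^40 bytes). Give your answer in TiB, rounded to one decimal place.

18.2 TiB

20 TB = 20 × 10^12 bytes = 20,000,000,000,000 bytes
1 TiB = 1,099,511,627,776 bytes
20,000,000,000,000 / 1,099,511,627,776 = 18.2 TiB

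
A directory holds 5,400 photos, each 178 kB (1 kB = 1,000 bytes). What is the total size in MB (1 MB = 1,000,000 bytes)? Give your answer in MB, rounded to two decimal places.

961.20 MB

Total = 5,400 × 178 kB = 961,200 kB
= 961,200 × 1,000 bytes = 961,200,000 bytes
1 MB = 1,000,000 bytes
961,200,000 / 1,000,000 = 961.20 MB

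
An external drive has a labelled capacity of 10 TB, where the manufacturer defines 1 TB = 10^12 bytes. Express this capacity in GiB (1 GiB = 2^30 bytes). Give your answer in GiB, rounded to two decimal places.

9,313.23 GiB

10 TB × 1,000,000,000,000 bytes/TB = 10,000,000,000,000 bytes
1 GiB = 2^30 bytes = 1,073,741,824 bytes
10,000,000,000,000 / 1,073,741,824 = 9,313.23 GiB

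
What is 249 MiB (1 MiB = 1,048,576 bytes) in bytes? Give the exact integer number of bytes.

261,095,424 bytes

249 × 1,048,576 = 261,095,424 bytes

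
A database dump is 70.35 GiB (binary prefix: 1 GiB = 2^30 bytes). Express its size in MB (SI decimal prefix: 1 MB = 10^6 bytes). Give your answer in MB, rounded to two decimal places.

75,537.74 MB

70.35 GiB × 1,073,741,824 bytes/GiB = 75,537,737,318.4 bytes
1 MB = 10^6 bytes = 1,000,000 bytes
75,537,737,318.4 / 1,000,000 = 75,537.74 MB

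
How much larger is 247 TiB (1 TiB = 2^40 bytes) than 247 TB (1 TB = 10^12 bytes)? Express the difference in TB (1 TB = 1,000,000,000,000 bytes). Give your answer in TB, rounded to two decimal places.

247 TiB = 247 × 1,099,511,627,776 = 271,579,372,060,672 bytes
247 TB = 247 × 1,000,000,000,000 = 247,000,000,000,000 bytes
difference = 24,579,372,060,672 bytes
24,579,372,060,672 / 1,000,000,000,000 = 24.58 TB

24.58 TB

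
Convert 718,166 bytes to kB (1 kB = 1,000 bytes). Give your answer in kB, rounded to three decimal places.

718.166 kB

718,166 bytes given.
1 kB = 1,000 bytes
718,166 / 1,000 = 718.166 kB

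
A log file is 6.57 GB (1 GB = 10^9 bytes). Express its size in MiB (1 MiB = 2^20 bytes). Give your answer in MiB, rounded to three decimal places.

6.57 GB = 6.57 × 10^9 bytes = 6,570,000,000 bytes
1 MiB = 2^20 bytes = 1,048,576 bytes
6,570,000,000 / 1,048,576 = 6,265.640 MiB

6,265.640 MiB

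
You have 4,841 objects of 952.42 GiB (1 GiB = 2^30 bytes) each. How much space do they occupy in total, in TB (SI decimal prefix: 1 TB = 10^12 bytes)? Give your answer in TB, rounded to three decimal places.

4,950.664 TB

Total = 4,841 × 952.42 GiB = 4610665.22 GiB
= 4610665.22 × 1,073,741,824 bytes = 4,950,664,083,176,161.28 bytes
1 TB = 1,000,000,000,000 bytes
4,950,664,083,176,161.28 / 1,000,000,000,000 = 4,950.664 TB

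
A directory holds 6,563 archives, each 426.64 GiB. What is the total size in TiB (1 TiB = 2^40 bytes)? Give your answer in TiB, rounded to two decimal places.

2,734.41 TiB

Total = 6,563 × 426.64 GiB = 2800038.32 GiB
= 2800038.32 × 1,073,741,824 bytes = 3,006,518,252,986,695.68 bytes
1 TiB = 1,099,511,627,776 bytes
3,006,518,252,986,695.68 / 1,099,511,627,776 = 2,734.41 TiB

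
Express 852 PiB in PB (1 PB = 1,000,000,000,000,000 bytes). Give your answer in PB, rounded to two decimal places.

959.27 PB

852 PiB = 852 × 2^50 bytes = 959,266,720,629,915,648 bytes
1 PB = 1,000,000,000,000,000 bytes
959,266,720,629,915,648 / 1,000,000,000,000,000 = 959.27 PB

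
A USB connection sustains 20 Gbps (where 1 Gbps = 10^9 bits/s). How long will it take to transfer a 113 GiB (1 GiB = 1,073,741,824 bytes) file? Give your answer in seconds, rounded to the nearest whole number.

49 seconds

113 GiB = 121,332,826,112 bytes = 970,662,608,896 bits
20 Gbps = 20,000,000,000 bits/s
time = 970,662,608,896 / 20,000,000,000 = 49 s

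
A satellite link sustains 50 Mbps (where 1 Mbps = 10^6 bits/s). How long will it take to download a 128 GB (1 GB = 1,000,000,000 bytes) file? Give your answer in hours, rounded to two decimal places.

5.69 hours

128 GB = 128,000,000,000 bytes = 1,024,000,000,000 bits
50 Mbps = 50,000,000 bits/s
time = 1,024,000,000,000 / 50,000,000 = 20,480.0000 s
20,480.0000 s / 3600 = 5.69 hours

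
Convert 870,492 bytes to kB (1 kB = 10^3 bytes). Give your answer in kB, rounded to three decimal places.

870,492 bytes given.
1 kB = 10^3 bytes = 1,000 bytes
870,492 / 1,000 = 870.492 kB

870.492 kB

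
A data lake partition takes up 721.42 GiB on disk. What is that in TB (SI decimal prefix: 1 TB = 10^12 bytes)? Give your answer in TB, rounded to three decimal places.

721.42 GiB × 1,073,741,824 bytes/GiB = 774,618,826,670.08 bytes
1 TB = 10^12 bytes = 1,000,000,000,000 bytes
774,618,826,670.08 / 1,000,000,000,000 = 0.775 TB

0.775 TB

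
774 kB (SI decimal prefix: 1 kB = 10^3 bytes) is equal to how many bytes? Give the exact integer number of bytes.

774,000 bytes

774 × 1,000 = 774,000 bytes  (1 kB = 10^3 bytes)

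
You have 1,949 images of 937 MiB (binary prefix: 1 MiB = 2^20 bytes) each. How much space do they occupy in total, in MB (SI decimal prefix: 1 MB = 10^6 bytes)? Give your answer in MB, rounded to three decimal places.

1,914,923.123 MB

Total = 1,949 × 937 MiB = 1,826,213 MiB
= 1,826,213 × 1,048,576 bytes = 1,914,923,122,688 bytes
1 MB = 1,000,000 bytes
1,914,923,122,688 / 1,000,000 = 1,914,923.123 MB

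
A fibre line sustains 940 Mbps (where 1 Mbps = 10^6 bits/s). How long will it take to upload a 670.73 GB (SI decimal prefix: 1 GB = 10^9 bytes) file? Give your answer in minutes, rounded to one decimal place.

95.1 minutes

670.73 GB = 670,730,000,000 bytes = 5,365,840,000,000 bits
940 Mbps = 940,000,000 bits/s
time = 5,365,840,000,000 / 940,000,000 = 5,708.34 s
5,708.34 s / 60 = 95.1 minutes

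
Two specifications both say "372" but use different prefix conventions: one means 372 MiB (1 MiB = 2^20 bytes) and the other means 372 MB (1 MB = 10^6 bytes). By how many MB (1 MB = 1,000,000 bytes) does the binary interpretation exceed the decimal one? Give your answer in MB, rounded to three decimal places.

18.070 MB

372 MiB = 372 × 1,048,576 = 390,070,272 bytes
372 MB = 372 × 1,000,000 = 372,000,000 bytes
difference = 18,070,272 bytes
18,070,272 / 1,000,000 = 18.070 MB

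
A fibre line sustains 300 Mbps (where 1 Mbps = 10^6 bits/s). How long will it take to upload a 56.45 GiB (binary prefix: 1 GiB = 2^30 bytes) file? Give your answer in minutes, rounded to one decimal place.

26.9 minutes

56.45 GiB = 60,612,725,964.8 bytes = 484,901,807,718.4 bits
300 Mbps = 300,000,000 bits/s
time = 484,901,807,718.4 / 300,000,000 = 1,616.34 s
1,616.34 s / 60 = 26.9 minutes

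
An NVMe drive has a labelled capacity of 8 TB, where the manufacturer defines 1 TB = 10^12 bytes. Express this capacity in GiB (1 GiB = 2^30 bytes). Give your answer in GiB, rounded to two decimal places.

8 TB = 8 × 10^12 bytes = 8,000,000,000,000 bytes
1 GiB = 2^30 bytes = 1,073,741,824 bytes
8,000,000,000,000 / 1,073,741,824 = 7,450.58 GiB

7,450.58 GiB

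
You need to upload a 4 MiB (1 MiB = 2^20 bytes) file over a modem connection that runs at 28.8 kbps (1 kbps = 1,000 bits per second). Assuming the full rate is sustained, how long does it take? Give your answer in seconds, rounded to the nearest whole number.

1,165 seconds

4 MiB = 4,194,304 bytes = 33,554,432 bits
28.8 kbps = 28,800 bits/s
time = 33,554,432 / 28,800 = 1,165 s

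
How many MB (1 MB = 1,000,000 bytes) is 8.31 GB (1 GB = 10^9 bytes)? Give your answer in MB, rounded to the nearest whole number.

8,310 MB

8.31 GB = 8.31 × 10^9 bytes = 8,310,000,000 bytes
1 MB = 10^6 bytes = 1,000,000 bytes
8,310,000,000 / 1,000,000 = 8,310 MB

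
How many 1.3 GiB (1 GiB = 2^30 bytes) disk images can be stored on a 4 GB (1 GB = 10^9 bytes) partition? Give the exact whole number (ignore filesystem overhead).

Capacity: 4 GB = 4,000,000,000 bytes
Per item: 1.3 GiB = 1,395,864,371.2 bytes
⌊4,000,000,000 / 1,395,864,371.2⌋ = 2

2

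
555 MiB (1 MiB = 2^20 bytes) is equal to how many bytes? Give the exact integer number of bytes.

581,959,680 bytes

555 × 1,048,576 = 581,959,680 bytes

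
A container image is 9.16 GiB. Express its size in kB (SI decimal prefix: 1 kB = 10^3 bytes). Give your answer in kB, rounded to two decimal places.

9,835,475.11 kB

9.16 GiB × 1,073,741,824 bytes/GiB = 9,835,475,107.84 bytes
1 kB = 10^3 bytes = 1,000 bytes
9,835,475,107.84 / 1,000 = 9,835,475.11 kB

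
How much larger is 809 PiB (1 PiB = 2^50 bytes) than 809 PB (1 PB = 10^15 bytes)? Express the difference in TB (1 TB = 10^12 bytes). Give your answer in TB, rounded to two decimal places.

809 PiB = 809 × 1,125,899,906,842,624 = 910,853,024,635,682,816 bytes
809 PB = 809 × 1,000,000,000,000,000 = 809,000,000,000,000,000 bytes
difference = 101,853,024,635,682,816 bytes
101,853,024,635,682,816 / 1,000,000,000,000 = 101,853.02 TB

101,853.02 TB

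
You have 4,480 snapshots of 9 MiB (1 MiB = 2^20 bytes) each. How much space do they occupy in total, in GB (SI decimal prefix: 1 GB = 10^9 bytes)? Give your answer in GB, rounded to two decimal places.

42.28 GB

Total = 4,480 × 9 MiB = 40,320 MiB
= 40,320 × 1,048,576 bytes = 42,278,584,320 bytes
1 GB = 1,000,000,000 bytes
42,278,584,320 / 1,000,000,000 = 42.28 GB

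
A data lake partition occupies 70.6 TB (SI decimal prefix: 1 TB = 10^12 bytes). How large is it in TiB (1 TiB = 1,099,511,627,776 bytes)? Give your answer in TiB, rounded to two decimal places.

64.21 TiB

70.6 TB = 70.6 × 10^12 bytes = 70,600,000,000,000 bytes
1 TiB = 1,099,511,627,776 bytes
70,600,000,000,000 / 1,099,511,627,776 = 64.21 TiB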